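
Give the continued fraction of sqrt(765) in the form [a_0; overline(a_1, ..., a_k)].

[27; overline(1, 1, 1, 13, 6, 13, 1, 1, 1, 54)]

Write x_i = (sqrt(765) + m_i)/d_i with (m_0, d_0) = (0, 1). a_0 = floor(sqrt(765)) = 27, since 27^2 = 729 <= 765 < 784 = 28^2.
Iterate m_{i+1} = d_i*a_i - m_i, d_{i+1} = (765 - m_{i+1}^2)/d_i, a_{i+1} = floor((a_0 + m_{i+1})/d_{i+1}):
  m_1 = 1*27 - 0 = 27, d_1 = (765 - 27^2)/1 = 36/1 = 36, a_1 = floor((27 + 27)/36) = 1.
  m_2 = 36*1 - 27 = 9, d_2 = (765 - 9^2)/36 = 684/36 = 19, a_2 = floor((27 + 9)/19) = 1.
  m_3 = 19*1 - 9 = 10, d_3 = (765 - 10^2)/19 = 665/19 = 35, a_3 = floor((27 + 10)/35) = 1.
  m_4 = 35*1 - 10 = 25, d_4 = (765 - 25^2)/35 = 140/35 = 4, a_4 = floor((27 + 25)/4) = 13.
  m_5 = 4*13 - 25 = 27, d_5 = (765 - 27^2)/4 = 36/4 = 9, a_5 = floor((27 + 27)/9) = 6.
  m_6 = 9*6 - 27 = 27, d_6 = (765 - 27^2)/9 = 36/9 = 4, a_6 = floor((27 + 27)/4) = 13.
  m_7 = 4*13 - 27 = 25, d_7 = (765 - 25^2)/4 = 140/4 = 35, a_7 = floor((27 + 25)/35) = 1.
  m_8 = 35*1 - 25 = 10, d_8 = (765 - 10^2)/35 = 665/35 = 19, a_8 = floor((27 + 10)/19) = 1.
  m_9 = 19*1 - 10 = 9, d_9 = (765 - 9^2)/19 = 684/19 = 36, a_9 = floor((27 + 9)/36) = 1.
  m_10 = 36*1 - 9 = 27, d_10 = (765 - 27^2)/36 = 36/36 = 1, a_10 = floor((27 + 27)/1) = 54.
  m_11 = 1*54 - 27 = 27, d_11 = (765 - 27^2)/1 = 36/1 = 36: (m_11, d_11) = (m_1, d_1) = (27, 36), so from here the quotients repeat a_1, ..., a_10; the period length is 10.
Hence the expansion of sqrt(765) is a_0 = 27 followed by the repeating block 1, 1, 1, 13, 6, 13, 1, 1, 1, 54 (period 10).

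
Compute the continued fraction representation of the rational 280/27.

[10; 2, 1, 2, 3]

Run the Euclidean algorithm on 280 and 27; the successive quotients are the partial quotients a_0, a_1, ... (each step inverts the fractional part left over by the previous one):
  280 = 10*27 + 10, so a_0 = 10.
  27 = 2*10 + 7, so a_1 = 2.
  10 = 1*7 + 3, so a_2 = 1.
  7 = 2*3 + 1, so a_3 = 2.
  3 = 3*1 + 0, so a_4 = 3.
The remainder reaches 0 after 5 divisions, so the expansion has 5 partial quotients, read off in order.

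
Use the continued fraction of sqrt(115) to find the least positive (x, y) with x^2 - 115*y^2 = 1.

(x, y) = (1126, 105)

First expand sqrt(115) as a continued fraction. With x_i = (sqrt(115) + m_i)/d_i and (m_0, d_0) = (0, 1): a_0 = floor(sqrt(115)) = 10, since 10^2 = 100 <= 115 < 121 = 11^2.
Iterate m_{i+1} = d_i*a_i - m_i, d_{i+1} = (115 - m_{i+1}^2)/d_i, a_{i+1} = floor((a_0 + m_{i+1})/d_{i+1}):
  m_1 = 1*10 - 0 = 10, d_1 = (115 - 10^2)/1 = 15/1 = 15, a_1 = floor((10 + 10)/15) = 1.
  m_2 = 15*1 - 10 = 5, d_2 = (115 - 5^2)/15 = 90/15 = 6, a_2 = floor((10 + 5)/6) = 2.
  m_3 = 6*2 - 5 = 7, d_3 = (115 - 7^2)/6 = 66/6 = 11, a_3 = floor((10 + 7)/11) = 1.
  m_4 = 11*1 - 7 = 4, d_4 = (115 - 4^2)/11 = 99/11 = 9, a_4 = floor((10 + 4)/9) = 1.
  m_5 = 9*1 - 4 = 5, d_5 = (115 - 5^2)/9 = 90/9 = 10, a_5 = floor((10 + 5)/10) = 1.
  m_6 = 10*1 - 5 = 5, d_6 = (115 - 5^2)/10 = 90/10 = 9, a_6 = floor((10 + 5)/9) = 1.
  m_7 = 9*1 - 5 = 4, d_7 = (115 - 4^2)/9 = 99/9 = 11, a_7 = floor((10 + 4)/11) = 1.
  m_8 = 11*1 - 4 = 7, d_8 = (115 - 7^2)/11 = 66/11 = 6, a_8 = floor((10 + 7)/6) = 2.
  m_9 = 6*2 - 7 = 5, d_9 = (115 - 5^2)/6 = 90/6 = 15, a_9 = floor((10 + 5)/15) = 1.
  m_10 = 15*1 - 5 = 10, d_10 = (115 - 10^2)/15 = 15/15 = 1, a_10 = floor((10 + 10)/1) = 20.
  m_11 = 1*20 - 10 = 10, d_11 = (115 - 10^2)/1 = 15/1 = 15: (m_11, d_11) = (m_1, d_1) = (10, 15), so from here the quotients repeat a_1, ..., a_10; the period length is 10.
So sqrt(115) = [10; (1, 2, 1, 1, 1, 1, 1, 2, 1, 20)] with period length k = 10.
k is even, so the fundamental solution of x^2 - 115y^2 = 1 is (p_{k-1}, q_{k-1}) = (p_9, q_9); compute convergents through index 9.
Convergents (p_i = a_i*p_{i-1} + p_{i-2}, q_i = a_i*q_{i-1} + q_{i-2} with p_{-2}=0, p_{-1}=1, q_{-2}=1, q_{-1}=0):
  i=0: a_0=10, p_0 = 10*1 + 0 = 10, q_0 = 10*0 + 1 = 1.
  i=1: a_1=1, p_1 = 1*10 + 1 = 11, q_1 = 1*1 + 0 = 1.
  i=2: a_2=2, p_2 = 2*11 + 10 = 32, q_2 = 2*1 + 1 = 3.
  i=3: a_3=1, p_3 = 1*32 + 11 = 43, q_3 = 1*3 + 1 = 4.
  i=4: a_4=1, p_4 = 1*43 + 32 = 75, q_4 = 1*4 + 3 = 7.
  i=5: a_5=1, p_5 = 1*75 + 43 = 118, q_5 = 1*7 + 4 = 11.
  i=6: a_6=1, p_6 = 1*118 + 75 = 193, q_6 = 1*11 + 7 = 18.
  i=7: a_7=1, p_7 = 1*193 + 118 = 311, q_7 = 1*18 + 11 = 29.
  i=8: a_8=2, p_8 = 2*311 + 193 = 815, q_8 = 2*29 + 18 = 76.
  i=9: a_9=1, p_9 = 1*815 + 311 = 1126, q_9 = 1*76 + 29 = 105.
Check: 1126^2 - 115*105^2 = 1267876 - 1267875 = 1, so (x, y) = (1126, 105) solves the equation, and by the theorem it is the least positive solution.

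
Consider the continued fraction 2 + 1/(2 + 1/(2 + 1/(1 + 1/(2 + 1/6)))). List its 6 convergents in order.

2/1, 5/2, 12/5, 17/7, 46/19, 293/121

Using the convergent recurrence p_i = a_i*p_{i-1} + p_{i-2}, q_i = a_i*q_{i-1} + q_{i-2} with p_{-2}=0, p_{-1}=1, q_{-2}=1, q_{-1}=0:
  i=0: a_0=2, p_0 = 2*1 + 0 = 2, q_0 = 2*0 + 1 = 1.
  i=1: a_1=2, p_1 = 2*2 + 1 = 5, q_1 = 2*1 + 0 = 2.
  i=2: a_2=2, p_2 = 2*5 + 2 = 12, q_2 = 2*2 + 1 = 5.
  i=3: a_3=1, p_3 = 1*12 + 5 = 17, q_3 = 1*5 + 2 = 7.
  i=4: a_4=2, p_4 = 2*17 + 12 = 46, q_4 = 2*7 + 5 = 19.
  i=5: a_5=6, p_5 = 6*46 + 17 = 293, q_5 = 6*19 + 7 = 121.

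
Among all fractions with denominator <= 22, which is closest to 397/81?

49/10

Expand x = 397/81 as a continued fraction with the Euclidean algorithm:
  397 = 4*81 + 73, so a_0 = 4.
  81 = 1*73 + 8, so a_1 = 1.
  73 = 9*8 + 1, so a_2 = 9.
  8 = 8*1 + 0, so a_3 = 8.
so x = [4; 1, 9, 8].
Convergents (p_i = a_i*p_{i-1} + p_{i-2}, q_i = a_i*q_{i-1} + q_{i-2} with p_{-2}=0, p_{-1}=1, q_{-2}=1, q_{-1}=0), until the denominator exceeds 22:
  i=0: a_0=4, p_0 = 4*1 + 0 = 4, q_0 = 4*0 + 1 = 1.
  i=1: a_1=1, p_1 = 1*4 + 1 = 5, q_1 = 1*1 + 0 = 1.
  i=2: a_2=9, p_2 = 9*5 + 4 = 49, q_2 = 9*1 + 1 = 10.
  i=3: a_3=8, p_3 = 8*49 + 5 = 397, q_3 = 8*10 + 1 = 81.
q_3 = 81 > 22, so the last convergent with denominator <= 22 is p_2/q_2 = 49/10.
The closest fraction with denominator <= 22 is either p_2/q_2 or the intermediate fraction (k*p_2 + p_1)/(k*q_2 + q_1) with the largest k >= 1 whose denominator stays <= 22; these approach x as k grows, and every other convergent or intermediate fraction in range is farther away.
Largest k: floor((22 - q_1)/q_2) = floor((22 - 1)/10) = 2.
That gives (2*49 + 5)/(2*10 + 1) = 103/21.
Compare the errors: |x - 49/10| = |397*10 - 49*81|/(81*10) = 1/810, and |x - 103/21| = |397*21 - 103*81|/(81*21) = 6/1701.
Cross-multiplying, 1*1701 = 1701 < 4860 = 6*810, so 1/810 is smaller: the convergent 49/10 is closer to x than 103/21.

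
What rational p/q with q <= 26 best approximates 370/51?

29/4

Expand x = 370/51 as a continued fraction with the Euclidean algorithm:
  370 = 7*51 + 13, so a_0 = 7.
  51 = 3*13 + 12, so a_1 = 3.
  13 = 1*12 + 1, so a_2 = 1.
  12 = 12*1 + 0, so a_3 = 12.
so x = [7; 3, 1, 12].
Convergents (p_i = a_i*p_{i-1} + p_{i-2}, q_i = a_i*q_{i-1} + q_{i-2} with p_{-2}=0, p_{-1}=1, q_{-2}=1, q_{-1}=0), until the denominator exceeds 26:
  i=0: a_0=7, p_0 = 7*1 + 0 = 7, q_0 = 7*0 + 1 = 1.
  i=1: a_1=3, p_1 = 3*7 + 1 = 22, q_1 = 3*1 + 0 = 3.
  i=2: a_2=1, p_2 = 1*22 + 7 = 29, q_2 = 1*3 + 1 = 4.
  i=3: a_3=12, p_3 = 12*29 + 22 = 370, q_3 = 12*4 + 3 = 51.
q_3 = 51 > 26, so the last convergent with denominator <= 26 is p_2/q_2 = 29/4.
The closest fraction with denominator <= 26 is either p_2/q_2 or the intermediate fraction (k*p_2 + p_1)/(k*q_2 + q_1) with the largest k >= 1 whose denominator stays <= 26; these approach x as k grows, and every other convergent or intermediate fraction in range is farther away.
Largest k: floor((26 - q_1)/q_2) = floor((26 - 3)/4) = 5.
That gives (5*29 + 22)/(5*4 + 3) = 167/23.
Compare the errors: |x - 29/4| = |370*4 - 29*51|/(51*4) = 1/204, and |x - 167/23| = |370*23 - 167*51|/(51*23) = 7/1173.
Cross-multiplying, 1*1173 = 1173 < 1428 = 7*204, so 1/204 is smaller: the convergent 29/4 is closer to x than 167/23.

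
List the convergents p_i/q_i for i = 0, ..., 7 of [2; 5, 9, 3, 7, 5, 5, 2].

Using the convergent recurrence p_i = a_i*p_{i-1} + p_{i-2}, q_i = a_i*q_{i-1} + q_{i-2} with p_{-2}=0, p_{-1}=1, q_{-2}=1, q_{-1}=0:
  i=0: a_0=2, p_0 = 2*1 + 0 = 2, q_0 = 2*0 + 1 = 1.
  i=1: a_1=5, p_1 = 5*2 + 1 = 11, q_1 = 5*1 + 0 = 5.
  i=2: a_2=9, p_2 = 9*11 + 2 = 101, q_2 = 9*5 + 1 = 46.
  i=3: a_3=3, p_3 = 3*101 + 11 = 314, q_3 = 3*46 + 5 = 143.
  i=4: a_4=7, p_4 = 7*314 + 101 = 2299, q_4 = 7*143 + 46 = 1047.
  i=5: a_5=5, p_5 = 5*2299 + 314 = 11809, q_5 = 5*1047 + 143 = 5378.
  i=6: a_6=5, p_6 = 5*11809 + 2299 = 61344, q_6 = 5*5378 + 1047 = 27937.
  i=7: a_7=2, p_7 = 2*61344 + 11809 = 134497, q_7 = 2*27937 + 5378 = 61252.

2/1, 11/5, 101/46, 314/143, 2299/1047, 11809/5378, 61344/27937, 134497/61252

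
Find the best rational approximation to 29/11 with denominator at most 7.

Expand x = 29/11 as a continued fraction with the Euclidean algorithm:
  29 = 2*11 + 7, so a_0 = 2.
  11 = 1*7 + 4, so a_1 = 1.
  7 = 1*4 + 3, so a_2 = 1.
  4 = 1*3 + 1, so a_3 = 1.
  3 = 3*1 + 0, so a_4 = 3.
so x = [2; 1, 1, 1, 3].
Convergents (p_i = a_i*p_{i-1} + p_{i-2}, q_i = a_i*q_{i-1} + q_{i-2} with p_{-2}=0, p_{-1}=1, q_{-2}=1, q_{-1}=0), until the denominator exceeds 7:
  i=0: a_0=2, p_0 = 2*1 + 0 = 2, q_0 = 2*0 + 1 = 1.
  i=1: a_1=1, p_1 = 1*2 + 1 = 3, q_1 = 1*1 + 0 = 1.
  i=2: a_2=1, p_2 = 1*3 + 2 = 5, q_2 = 1*1 + 1 = 2.
  i=3: a_3=1, p_3 = 1*5 + 3 = 8, q_3 = 1*2 + 1 = 3.
  i=4: a_4=3, p_4 = 3*8 + 5 = 29, q_4 = 3*3 + 2 = 11.
q_4 = 11 > 7, so the last convergent with denominator <= 7 is p_3/q_3 = 8/3.
The closest fraction with denominator <= 7 is either p_3/q_3 or the intermediate fraction (k*p_3 + p_2)/(k*q_3 + q_2) with the largest k >= 1 whose denominator stays <= 7; these approach x as k grows, and every other convergent or intermediate fraction in range is farther away.
Largest k: floor((7 - q_2)/q_3) = floor((7 - 2)/3) = 1.
That gives (1*8 + 5)/(1*3 + 2) = 13/5.
Compare the errors: |x - 8/3| = |29*3 - 8*11|/(11*3) = 1/33, and |x - 13/5| = |29*5 - 13*11|/(11*5) = 2/55.
Cross-multiplying, 1*55 = 55 < 66 = 2*33, so 1/33 is smaller: the convergent 8/3 is closer to x than 13/5.

8/3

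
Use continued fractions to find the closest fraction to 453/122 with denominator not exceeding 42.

26/7

Expand x = 453/122 as a continued fraction with the Euclidean algorithm:
  453 = 3*122 + 87, so a_0 = 3.
  122 = 1*87 + 35, so a_1 = 1.
  87 = 2*35 + 17, so a_2 = 2.
  35 = 2*17 + 1, so a_3 = 2.
  17 = 17*1 + 0, so a_4 = 17.
so x = [3; 1, 2, 2, 17].
Convergents (p_i = a_i*p_{i-1} + p_{i-2}, q_i = a_i*q_{i-1} + q_{i-2} with p_{-2}=0, p_{-1}=1, q_{-2}=1, q_{-1}=0), until the denominator exceeds 42:
  i=0: a_0=3, p_0 = 3*1 + 0 = 3, q_0 = 3*0 + 1 = 1.
  i=1: a_1=1, p_1 = 1*3 + 1 = 4, q_1 = 1*1 + 0 = 1.
  i=2: a_2=2, p_2 = 2*4 + 3 = 11, q_2 = 2*1 + 1 = 3.
  i=3: a_3=2, p_3 = 2*11 + 4 = 26, q_3 = 2*3 + 1 = 7.
  i=4: a_4=17, p_4 = 17*26 + 11 = 453, q_4 = 17*7 + 3 = 122.
q_4 = 122 > 42, so the last convergent with denominator <= 42 is p_3/q_3 = 26/7.
The closest fraction with denominator <= 42 is either p_3/q_3 or the intermediate fraction (k*p_3 + p_2)/(k*q_3 + q_2) with the largest k >= 1 whose denominator stays <= 42; these approach x as k grows, and every other convergent or intermediate fraction in range is farther away.
Largest k: floor((42 - q_2)/q_3) = floor((42 - 3)/7) = 5.
That gives (5*26 + 11)/(5*7 + 3) = 141/38.
Compare the errors: |x - 26/7| = |453*7 - 26*122|/(122*7) = 1/854, and |x - 141/38| = |453*38 - 141*122|/(122*38) = 12/4636.
Cross-multiplying, 1*4636 = 4636 < 10248 = 12*854, so 1/854 is smaller: the convergent 26/7 is closer to x than 141/38.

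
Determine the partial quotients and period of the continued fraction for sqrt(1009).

Write x_i = (sqrt(1009) + m_i)/d_i with (m_0, d_0) = (0, 1). a_0 = floor(sqrt(1009)) = 31, since 31^2 = 961 <= 1009 < 1024 = 32^2.
Iterate m_{i+1} = d_i*a_i - m_i, d_{i+1} = (1009 - m_{i+1}^2)/d_i, a_{i+1} = floor((a_0 + m_{i+1})/d_{i+1}):
  m_1 = 1*31 - 0 = 31, d_1 = (1009 - 31^2)/1 = 48/1 = 48, a_1 = floor((31 + 31)/48) = 1.
  m_2 = 48*1 - 31 = 17, d_2 = (1009 - 17^2)/48 = 720/48 = 15, a_2 = floor((31 + 17)/15) = 3.
  m_3 = 15*3 - 17 = 28, d_3 = (1009 - 28^2)/15 = 225/15 = 15, a_3 = floor((31 + 28)/15) = 3.
  m_4 = 15*3 - 28 = 17, d_4 = (1009 - 17^2)/15 = 720/15 = 48, a_4 = floor((31 + 17)/48) = 1.
  m_5 = 48*1 - 17 = 31, d_5 = (1009 - 31^2)/48 = 48/48 = 1, a_5 = floor((31 + 31)/1) = 62.
  m_6 = 1*62 - 31 = 31, d_6 = (1009 - 31^2)/1 = 48/1 = 48: (m_6, d_6) = (m_1, d_1) = (31, 48), so from here the quotients repeat a_1, ..., a_5; the period length is 5.
Hence the expansion of sqrt(1009) is a_0 = 31 followed by the repeating block 1, 3, 3, 1, 62 (period 5).

[31; (1, 3, 3, 1, 62)]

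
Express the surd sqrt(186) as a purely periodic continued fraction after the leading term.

[13; (1, 1, 1, 3, 4, 3, 1, 1, 1, 26)]

Write x_i = (sqrt(186) + m_i)/d_i with (m_0, d_0) = (0, 1). a_0 = floor(sqrt(186)) = 13, since 13^2 = 169 <= 186 < 196 = 14^2.
Iterate m_{i+1} = d_i*a_i - m_i, d_{i+1} = (186 - m_{i+1}^2)/d_i, a_{i+1} = floor((a_0 + m_{i+1})/d_{i+1}):
  m_1 = 1*13 - 0 = 13, d_1 = (186 - 13^2)/1 = 17/1 = 17, a_1 = floor((13 + 13)/17) = 1.
  m_2 = 17*1 - 13 = 4, d_2 = (186 - 4^2)/17 = 170/17 = 10, a_2 = floor((13 + 4)/10) = 1.
  m_3 = 10*1 - 4 = 6, d_3 = (186 - 6^2)/10 = 150/10 = 15, a_3 = floor((13 + 6)/15) = 1.
  m_4 = 15*1 - 6 = 9, d_4 = (186 - 9^2)/15 = 105/15 = 7, a_4 = floor((13 + 9)/7) = 3.
  m_5 = 7*3 - 9 = 12, d_5 = (186 - 12^2)/7 = 42/7 = 6, a_5 = floor((13 + 12)/6) = 4.
  m_6 = 6*4 - 12 = 12, d_6 = (186 - 12^2)/6 = 42/6 = 7, a_6 = floor((13 + 12)/7) = 3.
  m_7 = 7*3 - 12 = 9, d_7 = (186 - 9^2)/7 = 105/7 = 15, a_7 = floor((13 + 9)/15) = 1.
  m_8 = 15*1 - 9 = 6, d_8 = (186 - 6^2)/15 = 150/15 = 10, a_8 = floor((13 + 6)/10) = 1.
  m_9 = 10*1 - 6 = 4, d_9 = (186 - 4^2)/10 = 170/10 = 17, a_9 = floor((13 + 4)/17) = 1.
  m_10 = 17*1 - 4 = 13, d_10 = (186 - 13^2)/17 = 17/17 = 1, a_10 = floor((13 + 13)/1) = 26.
  m_11 = 1*26 - 13 = 13, d_11 = (186 - 13^2)/1 = 17/1 = 17: (m_11, d_11) = (m_1, d_1) = (13, 17), so from here the quotients repeat a_1, ..., a_10; the period length is 10.
Hence the expansion of sqrt(186) is a_0 = 13 followed by the repeating block 1, 1, 1, 3, 4, 3, 1, 1, 1, 26 (period 10).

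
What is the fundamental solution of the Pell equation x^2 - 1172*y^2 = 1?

First expand sqrt(1172) as a continued fraction. With x_i = (sqrt(1172) + m_i)/d_i and (m_0, d_0) = (0, 1): a_0 = floor(sqrt(1172)) = 34, since 34^2 = 1156 <= 1172 < 1225 = 35^2.
Iterate m_{i+1} = d_i*a_i - m_i, d_{i+1} = (1172 - m_{i+1}^2)/d_i, a_{i+1} = floor((a_0 + m_{i+1})/d_{i+1}):
  m_1 = 1*34 - 0 = 34, d_1 = (1172 - 34^2)/1 = 16/1 = 16, a_1 = floor((34 + 34)/16) = 4.
  m_2 = 16*4 - 34 = 30, d_2 = (1172 - 30^2)/16 = 272/16 = 17, a_2 = floor((34 + 30)/17) = 3.
  m_3 = 17*3 - 30 = 21, d_3 = (1172 - 21^2)/17 = 731/17 = 43, a_3 = floor((34 + 21)/43) = 1.
  m_4 = 43*1 - 21 = 22, d_4 = (1172 - 22^2)/43 = 688/43 = 16, a_4 = floor((34 + 22)/16) = 3.
  m_5 = 16*3 - 22 = 26, d_5 = (1172 - 26^2)/16 = 496/16 = 31, a_5 = floor((34 + 26)/31) = 1.
  m_6 = 31*1 - 26 = 5, d_6 = (1172 - 5^2)/31 = 1147/31 = 37, a_6 = floor((34 + 5)/37) = 1.
  m_7 = 37*1 - 5 = 32, d_7 = (1172 - 32^2)/37 = 148/37 = 4, a_7 = floor((34 + 32)/4) = 16.
  m_8 = 4*16 - 32 = 32, d_8 = (1172 - 32^2)/4 = 148/4 = 37, a_8 = floor((34 + 32)/37) = 1.
  m_9 = 37*1 - 32 = 5, d_9 = (1172 - 5^2)/37 = 1147/37 = 31, a_9 = floor((34 + 5)/31) = 1.
  m_10 = 31*1 - 5 = 26, d_10 = (1172 - 26^2)/31 = 496/31 = 16, a_10 = floor((34 + 26)/16) = 3.
  m_11 = 16*3 - 26 = 22, d_11 = (1172 - 22^2)/16 = 688/16 = 43, a_11 = floor((34 + 22)/43) = 1.
  m_12 = 43*1 - 22 = 21, d_12 = (1172 - 21^2)/43 = 731/43 = 17, a_12 = floor((34 + 21)/17) = 3.
  m_13 = 17*3 - 21 = 30, d_13 = (1172 - 30^2)/17 = 272/17 = 16, a_13 = floor((34 + 30)/16) = 4.
  m_14 = 16*4 - 30 = 34, d_14 = (1172 - 34^2)/16 = 16/16 = 1, a_14 = floor((34 + 34)/1) = 68.
  m_15 = 1*68 - 34 = 34, d_15 = (1172 - 34^2)/1 = 16/1 = 16: (m_15, d_15) = (m_1, d_1) = (34, 16), so from here the quotients repeat a_1, ..., a_14; the period length is 14.
So sqrt(1172) = [34; (4, 3, 1, 3, 1, 1, 16, 1, 1, 3, 1, 3, 4, 68)] with period length k = 14.
k is even, so the fundamental solution of x^2 - 1172y^2 = 1 is (p_{k-1}, q_{k-1}) = (p_13, q_13); compute convergents through index 13.
Convergents (p_i = a_i*p_{i-1} + p_{i-2}, q_i = a_i*q_{i-1} + q_{i-2} with p_{-2}=0, p_{-1}=1, q_{-2}=1, q_{-1}=0):
  i=0: a_0=34, p_0 = 34*1 + 0 = 34, q_0 = 34*0 + 1 = 1.
  i=1: a_1=4, p_1 = 4*34 + 1 = 137, q_1 = 4*1 + 0 = 4.
  i=2: a_2=3, p_2 = 3*137 + 34 = 445, q_2 = 3*4 + 1 = 13.
  i=3: a_3=1, p_3 = 1*445 + 137 = 582, q_3 = 1*13 + 4 = 17.
  i=4: a_4=3, p_4 = 3*582 + 445 = 2191, q_4 = 3*17 + 13 = 64.
  i=5: a_5=1, p_5 = 1*2191 + 582 = 2773, q_5 = 1*64 + 17 = 81.
  i=6: a_6=1, p_6 = 1*2773 + 2191 = 4964, q_6 = 1*81 + 64 = 145.
  i=7: a_7=16, p_7 = 16*4964 + 2773 = 82197, q_7 = 16*145 + 81 = 2401.
  i=8: a_8=1, p_8 = 1*82197 + 4964 = 87161, q_8 = 1*2401 + 145 = 2546.
  i=9: a_9=1, p_9 = 1*87161 + 82197 = 169358, q_9 = 1*2546 + 2401 = 4947.
  i=10: a_10=3, p_10 = 3*169358 + 87161 = 595235, q_10 = 3*4947 + 2546 = 17387.
  i=11: a_11=1, p_11 = 1*595235 + 169358 = 764593, q_11 = 1*17387 + 4947 = 22334.
  i=12: a_12=3, p_12 = 3*764593 + 595235 = 2889014, q_12 = 3*22334 + 17387 = 84389.
  i=13: a_13=4, p_13 = 4*2889014 + 764593 = 12320649, q_13 = 4*84389 + 22334 = 359890.
Check: 12320649^2 - 1172*359890^2 = 151798391781201 - 151798391781200 = 1, so (x, y) = (12320649, 359890) solves the equation, and by the theorem it is the least positive solution.

(x, y) = (12320649, 359890)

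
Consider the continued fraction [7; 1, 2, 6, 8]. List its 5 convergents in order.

7/1, 8/1, 23/3, 146/19, 1191/155

Using the convergent recurrence p_i = a_i*p_{i-1} + p_{i-2}, q_i = a_i*q_{i-1} + q_{i-2} with p_{-2}=0, p_{-1}=1, q_{-2}=1, q_{-1}=0:
  i=0: a_0=7, p_0 = 7*1 + 0 = 7, q_0 = 7*0 + 1 = 1.
  i=1: a_1=1, p_1 = 1*7 + 1 = 8, q_1 = 1*1 + 0 = 1.
  i=2: a_2=2, p_2 = 2*8 + 7 = 23, q_2 = 2*1 + 1 = 3.
  i=3: a_3=6, p_3 = 6*23 + 8 = 146, q_3 = 6*3 + 1 = 19.
  i=4: a_4=8, p_4 = 8*146 + 23 = 1191, q_4 = 8*19 + 3 = 155.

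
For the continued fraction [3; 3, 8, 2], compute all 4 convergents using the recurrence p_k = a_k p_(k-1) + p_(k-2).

3/1, 10/3, 83/25, 176/53

Using the convergent recurrence p_i = a_i*p_{i-1} + p_{i-2}, q_i = a_i*q_{i-1} + q_{i-2} with p_{-2}=0, p_{-1}=1, q_{-2}=1, q_{-1}=0:
  i=0: a_0=3, p_0 = 3*1 + 0 = 3, q_0 = 3*0 + 1 = 1.
  i=1: a_1=3, p_1 = 3*3 + 1 = 10, q_1 = 3*1 + 0 = 3.
  i=2: a_2=8, p_2 = 8*10 + 3 = 83, q_2 = 8*3 + 1 = 25.
  i=3: a_3=2, p_3 = 2*83 + 10 = 176, q_3 = 2*25 + 3 = 53.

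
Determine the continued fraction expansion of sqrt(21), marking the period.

Write x_i = (sqrt(21) + m_i)/d_i with (m_0, d_0) = (0, 1). a_0 = floor(sqrt(21)) = 4, since 4^2 = 16 <= 21 < 25 = 5^2.
Iterate m_{i+1} = d_i*a_i - m_i, d_{i+1} = (21 - m_{i+1}^2)/d_i, a_{i+1} = floor((a_0 + m_{i+1})/d_{i+1}):
  m_1 = 1*4 - 0 = 4, d_1 = (21 - 4^2)/1 = 5/1 = 5, a_1 = floor((4 + 4)/5) = 1.
  m_2 = 5*1 - 4 = 1, d_2 = (21 - 1^2)/5 = 20/5 = 4, a_2 = floor((4 + 1)/4) = 1.
  m_3 = 4*1 - 1 = 3, d_3 = (21 - 3^2)/4 = 12/4 = 3, a_3 = floor((4 + 3)/3) = 2.
  m_4 = 3*2 - 3 = 3, d_4 = (21 - 3^2)/3 = 12/3 = 4, a_4 = floor((4 + 3)/4) = 1.
  m_5 = 4*1 - 3 = 1, d_5 = (21 - 1^2)/4 = 20/4 = 5, a_5 = floor((4 + 1)/5) = 1.
  m_6 = 5*1 - 1 = 4, d_6 = (21 - 4^2)/5 = 5/5 = 1, a_6 = floor((4 + 4)/1) = 8.
  m_7 = 1*8 - 4 = 4, d_7 = (21 - 4^2)/1 = 5/1 = 5: (m_7, d_7) = (m_1, d_1) = (4, 5), so from here the quotients repeat a_1, ..., a_6; the period length is 6.
Hence the expansion of sqrt(21) is a_0 = 4 followed by the repeating block 1, 1, 2, 1, 1, 8 (period 6).

[4; (1, 1, 2, 1, 1, 8)]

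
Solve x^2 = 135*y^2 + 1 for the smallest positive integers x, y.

(x, y) = (244, 21)

First expand sqrt(135) as a continued fraction. With x_i = (sqrt(135) + m_i)/d_i and (m_0, d_0) = (0, 1): a_0 = floor(sqrt(135)) = 11, since 11^2 = 121 <= 135 < 144 = 12^2.
Iterate m_{i+1} = d_i*a_i - m_i, d_{i+1} = (135 - m_{i+1}^2)/d_i, a_{i+1} = floor((a_0 + m_{i+1})/d_{i+1}):
  m_1 = 1*11 - 0 = 11, d_1 = (135 - 11^2)/1 = 14/1 = 14, a_1 = floor((11 + 11)/14) = 1.
  m_2 = 14*1 - 11 = 3, d_2 = (135 - 3^2)/14 = 126/14 = 9, a_2 = floor((11 + 3)/9) = 1.
  m_3 = 9*1 - 3 = 6, d_3 = (135 - 6^2)/9 = 99/9 = 11, a_3 = floor((11 + 6)/11) = 1.
  m_4 = 11*1 - 6 = 5, d_4 = (135 - 5^2)/11 = 110/11 = 10, a_4 = floor((11 + 5)/10) = 1.
  m_5 = 10*1 - 5 = 5, d_5 = (135 - 5^2)/10 = 110/10 = 11, a_5 = floor((11 + 5)/11) = 1.
  m_6 = 11*1 - 5 = 6, d_6 = (135 - 6^2)/11 = 99/11 = 9, a_6 = floor((11 + 6)/9) = 1.
  m_7 = 9*1 - 6 = 3, d_7 = (135 - 3^2)/9 = 126/9 = 14, a_7 = floor((11 + 3)/14) = 1.
  m_8 = 14*1 - 3 = 11, d_8 = (135 - 11^2)/14 = 14/14 = 1, a_8 = floor((11 + 11)/1) = 22.
  m_9 = 1*22 - 11 = 11, d_9 = (135 - 11^2)/1 = 14/1 = 14: (m_9, d_9) = (m_1, d_1) = (11, 14), so from here the quotients repeat a_1, ..., a_8; the period length is 8.
So sqrt(135) = [11; (1, 1, 1, 1, 1, 1, 1, 22)] with period length k = 8.
k is even, so the fundamental solution of x^2 - 135y^2 = 1 is (p_{k-1}, q_{k-1}) = (p_7, q_7); compute convergents through index 7.
Convergents (p_i = a_i*p_{i-1} + p_{i-2}, q_i = a_i*q_{i-1} + q_{i-2} with p_{-2}=0, p_{-1}=1, q_{-2}=1, q_{-1}=0):
  i=0: a_0=11, p_0 = 11*1 + 0 = 11, q_0 = 11*0 + 1 = 1.
  i=1: a_1=1, p_1 = 1*11 + 1 = 12, q_1 = 1*1 + 0 = 1.
  i=2: a_2=1, p_2 = 1*12 + 11 = 23, q_2 = 1*1 + 1 = 2.
  i=3: a_3=1, p_3 = 1*23 + 12 = 35, q_3 = 1*2 + 1 = 3.
  i=4: a_4=1, p_4 = 1*35 + 23 = 58, q_4 = 1*3 + 2 = 5.
  i=5: a_5=1, p_5 = 1*58 + 35 = 93, q_5 = 1*5 + 3 = 8.
  i=6: a_6=1, p_6 = 1*93 + 58 = 151, q_6 = 1*8 + 5 = 13.
  i=7: a_7=1, p_7 = 1*151 + 93 = 244, q_7 = 1*13 + 8 = 21.
Check: 244^2 - 135*21^2 = 59536 - 59535 = 1, so (x, y) = (244, 21) solves the equation, and by the theorem it is the least positive solution.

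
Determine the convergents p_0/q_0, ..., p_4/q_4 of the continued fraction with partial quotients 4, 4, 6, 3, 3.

4/1, 17/4, 106/25, 335/79, 1111/262

Using the convergent recurrence p_i = a_i*p_{i-1} + p_{i-2}, q_i = a_i*q_{i-1} + q_{i-2} with p_{-2}=0, p_{-1}=1, q_{-2}=1, q_{-1}=0:
  i=0: a_0=4, p_0 = 4*1 + 0 = 4, q_0 = 4*0 + 1 = 1.
  i=1: a_1=4, p_1 = 4*4 + 1 = 17, q_1 = 4*1 + 0 = 4.
  i=2: a_2=6, p_2 = 6*17 + 4 = 106, q_2 = 6*4 + 1 = 25.
  i=3: a_3=3, p_3 = 3*106 + 17 = 335, q_3 = 3*25 + 4 = 79.
  i=4: a_4=3, p_4 = 3*335 + 106 = 1111, q_4 = 3*79 + 25 = 262.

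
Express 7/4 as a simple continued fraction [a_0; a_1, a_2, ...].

Run the Euclidean algorithm on 7 and 4; the successive quotients are the partial quotients a_0, a_1, ... (each step inverts the fractional part left over by the previous one):
  7 = 1*4 + 3, so a_0 = 1.
  4 = 1*3 + 1, so a_1 = 1.
  3 = 3*1 + 0, so a_2 = 3.
The remainder reaches 0 after 3 divisions, so the expansion has 3 partial quotients, read off in order.

[1; 1, 3]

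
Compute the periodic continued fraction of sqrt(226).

[15; (30)]

Write x_i = (sqrt(226) + m_i)/d_i with (m_0, d_0) = (0, 1). a_0 = floor(sqrt(226)) = 15, since 15^2 = 225 <= 226 < 256 = 16^2.
Iterate m_{i+1} = d_i*a_i - m_i, d_{i+1} = (226 - m_{i+1}^2)/d_i, a_{i+1} = floor((a_0 + m_{i+1})/d_{i+1}):
  m_1 = 1*15 - 0 = 15, d_1 = (226 - 15^2)/1 = 1/1 = 1, a_1 = floor((15 + 15)/1) = 30.
  m_2 = 1*30 - 15 = 15, d_2 = (226 - 15^2)/1 = 1/1 = 1: (m_2, d_2) = (m_1, d_1) = (15, 1), so from here the quotient a_1 repeats; the period length is 1.
Hence the expansion of sqrt(226) is a_0 = 15 followed by the repeating block 30 (period 1).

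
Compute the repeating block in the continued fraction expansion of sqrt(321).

[17; (1, 10, 1, 34)]

Write x_i = (sqrt(321) + m_i)/d_i with (m_0, d_0) = (0, 1). a_0 = floor(sqrt(321)) = 17, since 17^2 = 289 <= 321 < 324 = 18^2.
Iterate m_{i+1} = d_i*a_i - m_i, d_{i+1} = (321 - m_{i+1}^2)/d_i, a_{i+1} = floor((a_0 + m_{i+1})/d_{i+1}):
  m_1 = 1*17 - 0 = 17, d_1 = (321 - 17^2)/1 = 32/1 = 32, a_1 = floor((17 + 17)/32) = 1.
  m_2 = 32*1 - 17 = 15, d_2 = (321 - 15^2)/32 = 96/32 = 3, a_2 = floor((17 + 15)/3) = 10.
  m_3 = 3*10 - 15 = 15, d_3 = (321 - 15^2)/3 = 96/3 = 32, a_3 = floor((17 + 15)/32) = 1.
  m_4 = 32*1 - 15 = 17, d_4 = (321 - 17^2)/32 = 32/32 = 1, a_4 = floor((17 + 17)/1) = 34.
  m_5 = 1*34 - 17 = 17, d_5 = (321 - 17^2)/1 = 32/1 = 32: (m_5, d_5) = (m_1, d_1) = (17, 32), so from here the quotients repeat a_1, ..., a_4; the period length is 4.
Hence the expansion of sqrt(321) is a_0 = 17 followed by the repeating block 1, 10, 1, 34 (period 4).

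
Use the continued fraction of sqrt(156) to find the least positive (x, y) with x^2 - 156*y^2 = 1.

(x, y) = (25, 2)

First expand sqrt(156) as a continued fraction. With x_i = (sqrt(156) + m_i)/d_i and (m_0, d_0) = (0, 1): a_0 = floor(sqrt(156)) = 12, since 12^2 = 144 <= 156 < 169 = 13^2.
Iterate m_{i+1} = d_i*a_i - m_i, d_{i+1} = (156 - m_{i+1}^2)/d_i, a_{i+1} = floor((a_0 + m_{i+1})/d_{i+1}):
  m_1 = 1*12 - 0 = 12, d_1 = (156 - 12^2)/1 = 12/1 = 12, a_1 = floor((12 + 12)/12) = 2.
  m_2 = 12*2 - 12 = 12, d_2 = (156 - 12^2)/12 = 12/12 = 1, a_2 = floor((12 + 12)/1) = 24.
  m_3 = 1*24 - 12 = 12, d_3 = (156 - 12^2)/1 = 12/1 = 12: (m_3, d_3) = (m_1, d_1) = (12, 12), so from here the quotients repeat a_1, a_2; the period length is 2.
So sqrt(156) = [12; (2, 24)] with period length k = 2.
k is even, so the fundamental solution of x^2 - 156y^2 = 1 is (p_{k-1}, q_{k-1}) = (p_1, q_1); compute convergents through index 1.
Convergents (p_i = a_i*p_{i-1} + p_{i-2}, q_i = a_i*q_{i-1} + q_{i-2} with p_{-2}=0, p_{-1}=1, q_{-2}=1, q_{-1}=0):
  i=0: a_0=12, p_0 = 12*1 + 0 = 12, q_0 = 12*0 + 1 = 1.
  i=1: a_1=2, p_1 = 2*12 + 1 = 25, q_1 = 2*1 + 0 = 2.
Check: 25^2 - 156*2^2 = 625 - 624 = 1, so (x, y) = (25, 2) solves the equation, and by the theorem it is the least positive solution.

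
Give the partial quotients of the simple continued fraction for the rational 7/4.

Run the Euclidean algorithm on 7 and 4; the successive quotients are the partial quotients a_0, a_1, ... (each step inverts the fractional part left over by the previous one):
  7 = 1*4 + 3, so a_0 = 1.
  4 = 1*3 + 1, so a_1 = 1.
  3 = 3*1 + 0, so a_2 = 3.
The remainder reaches 0 after 3 divisions, so the expansion has 3 partial quotients, read off in order.

[1; 1, 3]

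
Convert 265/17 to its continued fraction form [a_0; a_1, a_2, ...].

[15; 1, 1, 2, 3]

Run the Euclidean algorithm on 265 and 17; the successive quotients are the partial quotients a_0, a_1, ... (each step inverts the fractional part left over by the previous one):
  265 = 15*17 + 10, so a_0 = 15.
  17 = 1*10 + 7, so a_1 = 1.
  10 = 1*7 + 3, so a_2 = 1.
  7 = 2*3 + 1, so a_3 = 2.
  3 = 3*1 + 0, so a_4 = 3.
The remainder reaches 0 after 5 divisions, so the expansion has 5 partial quotients, read off in order.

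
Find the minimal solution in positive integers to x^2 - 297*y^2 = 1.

(x, y) = (48599, 2820)

First expand sqrt(297) as a continued fraction. With x_i = (sqrt(297) + m_i)/d_i and (m_0, d_0) = (0, 1): a_0 = floor(sqrt(297)) = 17, since 17^2 = 289 <= 297 < 324 = 18^2.
Iterate m_{i+1} = d_i*a_i - m_i, d_{i+1} = (297 - m_{i+1}^2)/d_i, a_{i+1} = floor((a_0 + m_{i+1})/d_{i+1}):
  m_1 = 1*17 - 0 = 17, d_1 = (297 - 17^2)/1 = 8/1 = 8, a_1 = floor((17 + 17)/8) = 4.
  m_2 = 8*4 - 17 = 15, d_2 = (297 - 15^2)/8 = 72/8 = 9, a_2 = floor((17 + 15)/9) = 3.
  m_3 = 9*3 - 15 = 12, d_3 = (297 - 12^2)/9 = 153/9 = 17, a_3 = floor((17 + 12)/17) = 1.
  m_4 = 17*1 - 12 = 5, d_4 = (297 - 5^2)/17 = 272/17 = 16, a_4 = floor((17 + 5)/16) = 1.
  m_5 = 16*1 - 5 = 11, d_5 = (297 - 11^2)/16 = 176/16 = 11, a_5 = floor((17 + 11)/11) = 2.
  m_6 = 11*2 - 11 = 11, d_6 = (297 - 11^2)/11 = 176/11 = 16, a_6 = floor((17 + 11)/16) = 1.
  m_7 = 16*1 - 11 = 5, d_7 = (297 - 5^2)/16 = 272/16 = 17, a_7 = floor((17 + 5)/17) = 1.
  m_8 = 17*1 - 5 = 12, d_8 = (297 - 12^2)/17 = 153/17 = 9, a_8 = floor((17 + 12)/9) = 3.
  m_9 = 9*3 - 12 = 15, d_9 = (297 - 15^2)/9 = 72/9 = 8, a_9 = floor((17 + 15)/8) = 4.
  m_10 = 8*4 - 15 = 17, d_10 = (297 - 17^2)/8 = 8/8 = 1, a_10 = floor((17 + 17)/1) = 34.
  m_11 = 1*34 - 17 = 17, d_11 = (297 - 17^2)/1 = 8/1 = 8: (m_11, d_11) = (m_1, d_1) = (17, 8), so from here the quotients repeat a_1, ..., a_10; the period length is 10.
So sqrt(297) = [17; (4, 3, 1, 1, 2, 1, 1, 3, 4, 34)] with period length k = 10.
k is even, so the fundamental solution of x^2 - 297y^2 = 1 is (p_{k-1}, q_{k-1}) = (p_9, q_9); compute convergents through index 9.
Convergents (p_i = a_i*p_{i-1} + p_{i-2}, q_i = a_i*q_{i-1} + q_{i-2} with p_{-2}=0, p_{-1}=1, q_{-2}=1, q_{-1}=0):
  i=0: a_0=17, p_0 = 17*1 + 0 = 17, q_0 = 17*0 + 1 = 1.
  i=1: a_1=4, p_1 = 4*17 + 1 = 69, q_1 = 4*1 + 0 = 4.
  i=2: a_2=3, p_2 = 3*69 + 17 = 224, q_2 = 3*4 + 1 = 13.
  i=3: a_3=1, p_3 = 1*224 + 69 = 293, q_3 = 1*13 + 4 = 17.
  i=4: a_4=1, p_4 = 1*293 + 224 = 517, q_4 = 1*17 + 13 = 30.
  i=5: a_5=2, p_5 = 2*517 + 293 = 1327, q_5 = 2*30 + 17 = 77.
  i=6: a_6=1, p_6 = 1*1327 + 517 = 1844, q_6 = 1*77 + 30 = 107.
  i=7: a_7=1, p_7 = 1*1844 + 1327 = 3171, q_7 = 1*107 + 77 = 184.
  i=8: a_8=3, p_8 = 3*3171 + 1844 = 11357, q_8 = 3*184 + 107 = 659.
  i=9: a_9=4, p_9 = 4*11357 + 3171 = 48599, q_9 = 4*659 + 184 = 2820.
Check: 48599^2 - 297*2820^2 = 2361862801 - 2361862800 = 1, so (x, y) = (48599, 2820) solves the equation, and by the theorem it is the least positive solution.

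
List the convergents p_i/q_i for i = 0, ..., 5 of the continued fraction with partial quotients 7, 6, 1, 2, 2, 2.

Using the convergent recurrence p_i = a_i*p_{i-1} + p_{i-2}, q_i = a_i*q_{i-1} + q_{i-2} with p_{-2}=0, p_{-1}=1, q_{-2}=1, q_{-1}=0:
  i=0: a_0=7, p_0 = 7*1 + 0 = 7, q_0 = 7*0 + 1 = 1.
  i=1: a_1=6, p_1 = 6*7 + 1 = 43, q_1 = 6*1 + 0 = 6.
  i=2: a_2=1, p_2 = 1*43 + 7 = 50, q_2 = 1*6 + 1 = 7.
  i=3: a_3=2, p_3 = 2*50 + 43 = 143, q_3 = 2*7 + 6 = 20.
  i=4: a_4=2, p_4 = 2*143 + 50 = 336, q_4 = 2*20 + 7 = 47.
  i=5: a_5=2, p_5 = 2*336 + 143 = 815, q_5 = 2*47 + 20 = 114.

7/1, 43/6, 50/7, 143/20, 336/47, 815/114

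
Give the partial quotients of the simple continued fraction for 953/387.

[2; 2, 6, 5, 1, 4]

Run the Euclidean algorithm on 953 and 387; the successive quotients are the partial quotients a_0, a_1, ... (each step inverts the fractional part left over by the previous one):
  953 = 2*387 + 179, so a_0 = 2.
  387 = 2*179 + 29, so a_1 = 2.
  179 = 6*29 + 5, so a_2 = 6.
  29 = 5*5 + 4, so a_3 = 5.
  5 = 1*4 + 1, so a_4 = 1.
  4 = 4*1 + 0, so a_5 = 4.
The remainder reaches 0 after 6 divisions, so the expansion has 6 partial quotients, read off in order.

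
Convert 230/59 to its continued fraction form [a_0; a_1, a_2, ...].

Run the Euclidean algorithm on 230 and 59; the successive quotients are the partial quotients a_0, a_1, ... (each step inverts the fractional part left over by the previous one):
  230 = 3*59 + 53, so a_0 = 3.
  59 = 1*53 + 6, so a_1 = 1.
  53 = 8*6 + 5, so a_2 = 8.
  6 = 1*5 + 1, so a_3 = 1.
  5 = 5*1 + 0, so a_4 = 5.
The remainder reaches 0 after 5 divisions, so the expansion has 5 partial quotients, read off in order.

[3; 1, 8, 1, 5]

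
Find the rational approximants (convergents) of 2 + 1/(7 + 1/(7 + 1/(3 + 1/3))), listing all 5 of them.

Using the convergent recurrence p_i = a_i*p_{i-1} + p_{i-2}, q_i = a_i*q_{i-1} + q_{i-2} with p_{-2}=0, p_{-1}=1, q_{-2}=1, q_{-1}=0:
  i=0: a_0=2, p_0 = 2*1 + 0 = 2, q_0 = 2*0 + 1 = 1.
  i=1: a_1=7, p_1 = 7*2 + 1 = 15, q_1 = 7*1 + 0 = 7.
  i=2: a_2=7, p_2 = 7*15 + 2 = 107, q_2 = 7*7 + 1 = 50.
  i=3: a_3=3, p_3 = 3*107 + 15 = 336, q_3 = 3*50 + 7 = 157.
  i=4: a_4=3, p_4 = 3*336 + 107 = 1115, q_4 = 3*157 + 50 = 521.

2/1, 15/7, 107/50, 336/157, 1115/521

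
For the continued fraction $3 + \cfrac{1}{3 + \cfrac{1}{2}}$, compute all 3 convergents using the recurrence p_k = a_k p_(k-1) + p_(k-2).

Using the convergent recurrence p_i = a_i*p_{i-1} + p_{i-2}, q_i = a_i*q_{i-1} + q_{i-2} with p_{-2}=0, p_{-1}=1, q_{-2}=1, q_{-1}=0:
  i=0: a_0=3, p_0 = 3*1 + 0 = 3, q_0 = 3*0 + 1 = 1.
  i=1: a_1=3, p_1 = 3*3 + 1 = 10, q_1 = 3*1 + 0 = 3.
  i=2: a_2=2, p_2 = 2*10 + 3 = 23, q_2 = 2*3 + 1 = 7.

3/1, 10/3, 23/7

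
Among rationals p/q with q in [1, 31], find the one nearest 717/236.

79/26

Expand x = 717/236 as a continued fraction with the Euclidean algorithm:
  717 = 3*236 + 9, so a_0 = 3.
  236 = 26*9 + 2, so a_1 = 26.
  9 = 4*2 + 1, so a_2 = 4.
  2 = 2*1 + 0, so a_3 = 2.
so x = [3; 26, 4, 2].
Convergents (p_i = a_i*p_{i-1} + p_{i-2}, q_i = a_i*q_{i-1} + q_{i-2} with p_{-2}=0, p_{-1}=1, q_{-2}=1, q_{-1}=0), until the denominator exceeds 31:
  i=0: a_0=3, p_0 = 3*1 + 0 = 3, q_0 = 3*0 + 1 = 1.
  i=1: a_1=26, p_1 = 26*3 + 1 = 79, q_1 = 26*1 + 0 = 26.
  i=2: a_2=4, p_2 = 4*79 + 3 = 319, q_2 = 4*26 + 1 = 105.
q_2 = 105 > 31, so the last convergent with denominator <= 31 is p_1/q_1 = 79/26.
The closest fraction with denominator <= 31 is either p_1/q_1 or the intermediate fraction (k*p_1 + p_0)/(k*q_1 + q_0) with the largest k >= 1 whose denominator stays <= 31; these approach x as k grows, and every other convergent or intermediate fraction in range is farther away.
Largest k: floor((31 - q_0)/q_1) = floor((31 - 1)/26) = 1.
That gives (1*79 + 3)/(1*26 + 1) = 82/27.
Compare the errors: |x - 79/26| = |717*26 - 79*236|/(236*26) = 2/6136, and |x - 82/27| = |717*27 - 82*236|/(236*27) = 7/6372.
Cross-multiplying, 2*6372 = 12744 < 42952 = 7*6136, so 2/6136 is smaller: the convergent 79/26 is closer to x than 82/27.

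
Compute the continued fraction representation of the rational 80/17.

[4; 1, 2, 2, 2]

Run the Euclidean algorithm on 80 and 17; the successive quotients are the partial quotients a_0, a_1, ... (each step inverts the fractional part left over by the previous one):
  80 = 4*17 + 12, so a_0 = 4.
  17 = 1*12 + 5, so a_1 = 1.
  12 = 2*5 + 2, so a_2 = 2.
  5 = 2*2 + 1, so a_3 = 2.
  2 = 2*1 + 0, so a_4 = 2.
The remainder reaches 0 after 5 divisions, so the expansion has 5 partial quotients, read off in order.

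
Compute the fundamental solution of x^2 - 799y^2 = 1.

(x, y) = (424, 15)

First expand sqrt(799) as a continued fraction. With x_i = (sqrt(799) + m_i)/d_i and (m_0, d_0) = (0, 1): a_0 = floor(sqrt(799)) = 28, since 28^2 = 784 <= 799 < 841 = 29^2.
Iterate m_{i+1} = d_i*a_i - m_i, d_{i+1} = (799 - m_{i+1}^2)/d_i, a_{i+1} = floor((a_0 + m_{i+1})/d_{i+1}):
  m_1 = 1*28 - 0 = 28, d_1 = (799 - 28^2)/1 = 15/1 = 15, a_1 = floor((28 + 28)/15) = 3.
  m_2 = 15*3 - 28 = 17, d_2 = (799 - 17^2)/15 = 510/15 = 34, a_2 = floor((28 + 17)/34) = 1.
  m_3 = 34*1 - 17 = 17, d_3 = (799 - 17^2)/34 = 510/34 = 15, a_3 = floor((28 + 17)/15) = 3.
  m_4 = 15*3 - 17 = 28, d_4 = (799 - 28^2)/15 = 15/15 = 1, a_4 = floor((28 + 28)/1) = 56.
  m_5 = 1*56 - 28 = 28, d_5 = (799 - 28^2)/1 = 15/1 = 15: (m_5, d_5) = (m_1, d_1) = (28, 15), so from here the quotients repeat a_1, ..., a_4; the period length is 4.
So sqrt(799) = [28; (3, 1, 3, 56)] with period length k = 4.
k is even, so the fundamental solution of x^2 - 799y^2 = 1 is (p_{k-1}, q_{k-1}) = (p_3, q_3); compute convergents through index 3.
Convergents (p_i = a_i*p_{i-1} + p_{i-2}, q_i = a_i*q_{i-1} + q_{i-2} with p_{-2}=0, p_{-1}=1, q_{-2}=1, q_{-1}=0):
  i=0: a_0=28, p_0 = 28*1 + 0 = 28, q_0 = 28*0 + 1 = 1.
  i=1: a_1=3, p_1 = 3*28 + 1 = 85, q_1 = 3*1 + 0 = 3.
  i=2: a_2=1, p_2 = 1*85 + 28 = 113, q_2 = 1*3 + 1 = 4.
  i=3: a_3=3, p_3 = 3*113 + 85 = 424, q_3 = 3*4 + 3 = 15.
Check: 424^2 - 799*15^2 = 179776 - 179775 = 1, so (x, y) = (424, 15) solves the equation, and by the theorem it is the least positive solution.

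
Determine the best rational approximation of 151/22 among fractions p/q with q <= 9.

48/7

Expand x = 151/22 as a continued fraction with the Euclidean algorithm:
  151 = 6*22 + 19, so a_0 = 6.
  22 = 1*19 + 3, so a_1 = 1.
  19 = 6*3 + 1, so a_2 = 6.
  3 = 3*1 + 0, so a_3 = 3.
so x = [6; 1, 6, 3].
Convergents (p_i = a_i*p_{i-1} + p_{i-2}, q_i = a_i*q_{i-1} + q_{i-2} with p_{-2}=0, p_{-1}=1, q_{-2}=1, q_{-1}=0), until the denominator exceeds 9:
  i=0: a_0=6, p_0 = 6*1 + 0 = 6, q_0 = 6*0 + 1 = 1.
  i=1: a_1=1, p_1 = 1*6 + 1 = 7, q_1 = 1*1 + 0 = 1.
  i=2: a_2=6, p_2 = 6*7 + 6 = 48, q_2 = 6*1 + 1 = 7.
  i=3: a_3=3, p_3 = 3*48 + 7 = 151, q_3 = 3*7 + 1 = 22.
q_3 = 22 > 9, so the last convergent with denominator <= 9 is p_2/q_2 = 48/7.
The closest fraction with denominator <= 9 is either p_2/q_2 or the intermediate fraction (k*p_2 + p_1)/(k*q_2 + q_1) with the largest k >= 1 whose denominator stays <= 9; these approach x as k grows, and every other convergent or intermediate fraction in range is farther away.
Largest k: floor((9 - q_1)/q_2) = floor((9 - 1)/7) = 1.
That gives (1*48 + 7)/(1*7 + 1) = 55/8.
Compare the errors: |x - 48/7| = |151*7 - 48*22|/(22*7) = 1/154, and |x - 55/8| = |151*8 - 55*22|/(22*8) = 2/176.
Cross-multiplying, 1*176 = 176 < 308 = 2*154, so 1/154 is smaller: the convergent 48/7 is closer to x than 55/8.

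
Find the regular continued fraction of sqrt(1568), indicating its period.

Write x_i = (sqrt(1568) + m_i)/d_i with (m_0, d_0) = (0, 1). a_0 = floor(sqrt(1568)) = 39, since 39^2 = 1521 <= 1568 < 1600 = 40^2.
Iterate m_{i+1} = d_i*a_i - m_i, d_{i+1} = (1568 - m_{i+1}^2)/d_i, a_{i+1} = floor((a_0 + m_{i+1})/d_{i+1}):
  m_1 = 1*39 - 0 = 39, d_1 = (1568 - 39^2)/1 = 47/1 = 47, a_1 = floor((39 + 39)/47) = 1.
  m_2 = 47*1 - 39 = 8, d_2 = (1568 - 8^2)/47 = 1504/47 = 32, a_2 = floor((39 + 8)/32) = 1.
  m_3 = 32*1 - 8 = 24, d_3 = (1568 - 24^2)/32 = 992/32 = 31, a_3 = floor((39 + 24)/31) = 2.
  m_4 = 31*2 - 24 = 38, d_4 = (1568 - 38^2)/31 = 124/31 = 4, a_4 = floor((39 + 38)/4) = 19.
  m_5 = 4*19 - 38 = 38, d_5 = (1568 - 38^2)/4 = 124/4 = 31, a_5 = floor((39 + 38)/31) = 2.
  m_6 = 31*2 - 38 = 24, d_6 = (1568 - 24^2)/31 = 992/31 = 32, a_6 = floor((39 + 24)/32) = 1.
  m_7 = 32*1 - 24 = 8, d_7 = (1568 - 8^2)/32 = 1504/32 = 47, a_7 = floor((39 + 8)/47) = 1.
  m_8 = 47*1 - 8 = 39, d_8 = (1568 - 39^2)/47 = 47/47 = 1, a_8 = floor((39 + 39)/1) = 78.
  m_9 = 1*78 - 39 = 39, d_9 = (1568 - 39^2)/1 = 47/1 = 47: (m_9, d_9) = (m_1, d_1) = (39, 47), so from here the quotients repeat a_1, ..., a_8; the period length is 8.
Hence the expansion of sqrt(1568) is a_0 = 39 followed by the repeating block 1, 1, 2, 19, 2, 1, 1, 78 (period 8).

[39; (1, 1, 2, 19, 2, 1, 1, 78)]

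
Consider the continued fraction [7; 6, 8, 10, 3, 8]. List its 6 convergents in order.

Using the convergent recurrence p_i = a_i*p_{i-1} + p_{i-2}, q_i = a_i*q_{i-1} + q_{i-2} with p_{-2}=0, p_{-1}=1, q_{-2}=1, q_{-1}=0:
  i=0: a_0=7, p_0 = 7*1 + 0 = 7, q_0 = 7*0 + 1 = 1.
  i=1: a_1=6, p_1 = 6*7 + 1 = 43, q_1 = 6*1 + 0 = 6.
  i=2: a_2=8, p_2 = 8*43 + 7 = 351, q_2 = 8*6 + 1 = 49.
  i=3: a_3=10, p_3 = 10*351 + 43 = 3553, q_3 = 10*49 + 6 = 496.
  i=4: a_4=3, p_4 = 3*3553 + 351 = 11010, q_4 = 3*496 + 49 = 1537.
  i=5: a_5=8, p_5 = 8*11010 + 3553 = 91633, q_5 = 8*1537 + 496 = 12792.

7/1, 43/6, 351/49, 3553/496, 11010/1537, 91633/12792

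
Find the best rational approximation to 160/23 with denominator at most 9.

7/1

Expand x = 160/23 as a continued fraction with the Euclidean algorithm:
  160 = 6*23 + 22, so a_0 = 6.
  23 = 1*22 + 1, so a_1 = 1.
  22 = 22*1 + 0, so a_2 = 22.
so x = [6; 1, 22].
Convergents (p_i = a_i*p_{i-1} + p_{i-2}, q_i = a_i*q_{i-1} + q_{i-2} with p_{-2}=0, p_{-1}=1, q_{-2}=1, q_{-1}=0), until the denominator exceeds 9:
  i=0: a_0=6, p_0 = 6*1 + 0 = 6, q_0 = 6*0 + 1 = 1.
  i=1: a_1=1, p_1 = 1*6 + 1 = 7, q_1 = 1*1 + 0 = 1.
  i=2: a_2=22, p_2 = 22*7 + 6 = 160, q_2 = 22*1 + 1 = 23.
q_2 = 23 > 9, so the last convergent with denominator <= 9 is p_1/q_1 = 7/1.
The closest fraction with denominator <= 9 is either p_1/q_1 or the intermediate fraction (k*p_1 + p_0)/(k*q_1 + q_0) with the largest k >= 1 whose denominator stays <= 9; these approach x as k grows, and every other convergent or intermediate fraction in range is farther away.
Largest k: floor((9 - q_0)/q_1) = floor((9 - 1)/1) = 8.
That gives (8*7 + 6)/(8*1 + 1) = 62/9.
Compare the errors: |x - 7/1| = |160*1 - 7*23|/(23*1) = 1/23, and |x - 62/9| = |160*9 - 62*23|/(23*9) = 14/207.
Cross-multiplying, 1*207 = 207 < 322 = 14*23, so 1/23 is smaller: the convergent 7/1 is closer to x than 62/9.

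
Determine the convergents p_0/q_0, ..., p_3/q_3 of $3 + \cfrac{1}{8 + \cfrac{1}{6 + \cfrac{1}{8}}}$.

3/1, 25/8, 153/49, 1249/400

Using the convergent recurrence p_i = a_i*p_{i-1} + p_{i-2}, q_i = a_i*q_{i-1} + q_{i-2} with p_{-2}=0, p_{-1}=1, q_{-2}=1, q_{-1}=0:
  i=0: a_0=3, p_0 = 3*1 + 0 = 3, q_0 = 3*0 + 1 = 1.
  i=1: a_1=8, p_1 = 8*3 + 1 = 25, q_1 = 8*1 + 0 = 8.
  i=2: a_2=6, p_2 = 6*25 + 3 = 153, q_2 = 6*8 + 1 = 49.
  i=3: a_3=8, p_3 = 8*153 + 25 = 1249, q_3 = 8*49 + 8 = 400.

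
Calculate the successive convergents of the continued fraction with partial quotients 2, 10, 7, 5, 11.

2/1, 21/10, 149/71, 766/365, 8575/4086

Using the convergent recurrence p_i = a_i*p_{i-1} + p_{i-2}, q_i = a_i*q_{i-1} + q_{i-2} with p_{-2}=0, p_{-1}=1, q_{-2}=1, q_{-1}=0:
  i=0: a_0=2, p_0 = 2*1 + 0 = 2, q_0 = 2*0 + 1 = 1.
  i=1: a_1=10, p_1 = 10*2 + 1 = 21, q_1 = 10*1 + 0 = 10.
  i=2: a_2=7, p_2 = 7*21 + 2 = 149, q_2 = 7*10 + 1 = 71.
  i=3: a_3=5, p_3 = 5*149 + 21 = 766, q_3 = 5*71 + 10 = 365.
  i=4: a_4=11, p_4 = 11*766 + 149 = 8575, q_4 = 11*365 + 71 = 4086.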